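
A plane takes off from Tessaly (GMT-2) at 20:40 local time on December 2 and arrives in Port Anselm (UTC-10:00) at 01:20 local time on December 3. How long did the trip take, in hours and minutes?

12 hours 40 minutes

Port Anselm is 8:00 behind Tessaly.
Clock-face elapsed time (ignoring zones) is 4 hours 40 minutes.
Actual elapsed = 4 hours 40 minutes + 8:00 = 12 hours 40 minutes.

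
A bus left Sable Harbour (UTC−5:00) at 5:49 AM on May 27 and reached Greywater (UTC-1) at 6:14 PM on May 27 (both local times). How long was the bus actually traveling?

Departure in UTC: 5:49 AM + 5:00 = 10:49 AM on May 27.
Arrival in UTC: 6:14 PM + 1:00 = 7:14 PM on May 27.
Elapsed = 7:14 PM − 10:49 AM = 8 hours 25 minutes.

8 hours 25 minutes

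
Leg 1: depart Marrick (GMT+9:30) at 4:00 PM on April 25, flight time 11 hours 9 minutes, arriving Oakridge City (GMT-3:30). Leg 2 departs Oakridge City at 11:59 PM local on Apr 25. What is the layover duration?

9 hours 50 minutes

Convert departure to UTC: 4:00 PM − 9:30 = 6:30 AM UTC on Apr 25.
Add 11 hours 9 minutes flight time → 5:39 PM UTC.
Oakridge City is UTC−3:30, so local arrival = 5:39 PM − 3:30 = 2:09 PM on Apr 25.
Layover = 11:59 PM − 2:09 PM = 9 hours 50 minutes.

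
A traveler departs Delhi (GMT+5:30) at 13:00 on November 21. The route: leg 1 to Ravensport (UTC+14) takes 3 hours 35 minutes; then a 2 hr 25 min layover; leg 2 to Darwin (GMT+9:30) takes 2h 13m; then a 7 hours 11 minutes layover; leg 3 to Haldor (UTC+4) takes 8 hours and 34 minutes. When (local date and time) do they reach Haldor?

Convert departure to UTC: 13:00 − 5:30 = 07:30 UTC on Nov 21.
Add 3 hours and 35 minutes leg 1 → 11:05 UTC.
Add 2 hours 25 minutes layover in Ravensport → 13:30 UTC.
Add 2 hours and 13 minutes leg 2 → 15:43 UTC.
Add 7 hours and 11 minutes layover in Darwin → 22:54 UTC.
Add 8 hours and 34 minutes leg 3 → 07:28 UTC (Nov 22).
Haldor is UTC+4:00, so local arrival = 07:28 + 4:00 = 11:28 on Nov 22.

11:28 on November 22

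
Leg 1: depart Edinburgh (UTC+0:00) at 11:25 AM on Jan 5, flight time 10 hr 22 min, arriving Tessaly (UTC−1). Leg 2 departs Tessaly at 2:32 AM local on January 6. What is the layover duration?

5 hours 45 minutes

Edinburgh is at UTC+0, so departure is already 11:25 AM UTC on Jan 5.
Add 10 hours and 22 minutes flight time → 9:47 PM UTC.
Tessaly is UTC−1:00, so local arrival = 9:47 PM − 1:00 = 8:47 PM on Jan 5.
Layover = 2:32 AM − 8:47 PM (+1 day) = 5 hours 45 minutes.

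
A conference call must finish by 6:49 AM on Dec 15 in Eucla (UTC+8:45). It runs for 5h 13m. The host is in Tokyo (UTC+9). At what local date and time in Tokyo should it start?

Target end time in UTC: 6:49 AM − 8:45 = 10:04 PM on Dec 14.
Subtract 5 hours 13 minutes → start 4:51 PM UTC on Dec 14.
Tokyo is UTC+9:00: 4:51 PM + 9:00 = 1:51 AM on Dec 15.

1:51 AM on Dec 15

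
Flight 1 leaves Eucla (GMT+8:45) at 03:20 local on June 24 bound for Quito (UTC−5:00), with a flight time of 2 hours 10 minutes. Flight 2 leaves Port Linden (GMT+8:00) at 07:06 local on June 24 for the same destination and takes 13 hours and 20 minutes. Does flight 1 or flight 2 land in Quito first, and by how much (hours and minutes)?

Flight 1 in UTC: 03:20 − 8:45 = 18:35 on Jun 23.
+2 hours 10 minutes → arrive 20:45 UTC on Jun 23.
Flight 2 in UTC: 07:06 − 8:00 = 23:06 on Jun 23.
+13 hours 20 minutes → arrive 12:26 UTC on Jun 24.
Flight 1 lands earlier by 15 hours 41 minutes.

the first, by 15 hours 41 minutes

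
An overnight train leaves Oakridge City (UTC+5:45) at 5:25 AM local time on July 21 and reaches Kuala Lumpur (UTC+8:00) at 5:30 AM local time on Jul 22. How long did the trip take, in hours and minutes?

Kuala Lumpur is 2:15 ahead of Oakridge City.
Clock-face elapsed time (ignoring zones) is 24 hours 5 minutes.
Actual elapsed = 24 hours 5 minutes − 2:15 = 21 hours 50 minutes.

21 hours 50 minutes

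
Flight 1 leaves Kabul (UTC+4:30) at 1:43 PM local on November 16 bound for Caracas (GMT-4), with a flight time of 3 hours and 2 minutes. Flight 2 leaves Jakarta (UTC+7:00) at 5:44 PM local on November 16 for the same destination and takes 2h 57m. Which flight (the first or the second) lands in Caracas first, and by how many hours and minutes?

Flight 1 in UTC: 1:43 PM − 4:30 = 9:13 AM on Nov 16.
+3 hours 2 minutes → arrive 12:15 PM UTC on Nov 16.
Flight 2 in UTC: 5:44 PM − 7:00 = 10:44 AM on Nov 16.
+2 hours 57 minutes → arrive 1:41 PM UTC on Nov 16.
Flight 1 lands earlier by 1 hour 26 minutes.

the first, by 1 hour 26 minutes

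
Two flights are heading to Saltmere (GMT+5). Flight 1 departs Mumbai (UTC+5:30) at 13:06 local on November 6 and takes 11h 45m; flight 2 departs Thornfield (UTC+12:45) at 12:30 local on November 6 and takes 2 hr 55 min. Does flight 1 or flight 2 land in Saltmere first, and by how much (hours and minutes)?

the second, by 16 hours 41 minutes

Flight 1 in UTC: 13:06 − 5:30 = 07:36 on Nov 6.
+11 hours 45 minutes → arrive 19:21 UTC on Nov 6.
Flight 2 in UTC: 12:30 − 12:45 = 23:45 on Nov 5.
+2 hours 55 minutes → arrive 02:40 UTC on Nov 6.
Flight 2 lands earlier by 16 hours 41 minutes.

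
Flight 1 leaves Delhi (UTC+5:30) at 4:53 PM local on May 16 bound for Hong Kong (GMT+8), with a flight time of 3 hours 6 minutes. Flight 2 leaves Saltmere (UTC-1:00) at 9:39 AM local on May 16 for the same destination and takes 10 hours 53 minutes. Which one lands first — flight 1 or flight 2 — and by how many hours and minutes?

Flight 1 in UTC: 4:53 PM − 5:30 = 11:23 AM on May 16.
+3 hours 6 minutes → arrive 2:29 PM UTC on May 16.
Flight 2 in UTC: 9:39 AM + 1:00 = 10:39 AM on May 16.
+10 hours and 53 minutes → arrive 9:32 PM UTC on May 16.
Flight 1 lands earlier by 7 hours 3 minutes.

the first, by 7 hours 3 minutes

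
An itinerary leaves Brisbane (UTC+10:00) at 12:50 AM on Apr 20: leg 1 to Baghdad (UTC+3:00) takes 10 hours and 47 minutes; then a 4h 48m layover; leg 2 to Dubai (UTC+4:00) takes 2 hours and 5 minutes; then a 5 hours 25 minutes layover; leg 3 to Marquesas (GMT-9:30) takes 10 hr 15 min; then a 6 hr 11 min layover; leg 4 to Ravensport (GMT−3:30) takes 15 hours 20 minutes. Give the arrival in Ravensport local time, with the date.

Convert departure to UTC: 12:50 AM − 10:00 = 2:50 PM UTC on Apr 19.
Add 10 hours and 47 minutes leg 1 → 1:37 AM UTC (Apr 20).
Add 4 hours and 48 minutes layover in Baghdad → 6:25 AM UTC.
Add 2 hours and 5 minutes leg 2 → 8:30 AM UTC.
Add 5 hours and 25 minutes layover in Dubai → 1:55 PM UTC.
Add 10 hours 15 minutes leg 3 → 12:10 AM UTC (Apr 21).
Add 6 hours and 11 minutes layover in Marquesas → 6:21 AM UTC.
Add 15 hours 20 minutes leg 4 → 9:41 PM UTC.
Ravensport is UTC−3:30, so local arrival = 9:41 PM − 3:30 = 6:11 PM on Apr 21.

6:11 PM on April 21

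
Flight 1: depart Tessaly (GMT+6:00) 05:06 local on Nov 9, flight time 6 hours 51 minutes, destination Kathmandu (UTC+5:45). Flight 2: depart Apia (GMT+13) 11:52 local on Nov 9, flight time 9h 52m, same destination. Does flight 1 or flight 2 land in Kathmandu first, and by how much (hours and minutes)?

the first, by 2 hours 47 minutes

Flight 1 in UTC: 05:06 − 6:00 = 23:06 on Nov 8.
+6 hours and 51 minutes → arrive 05:57 UTC on Nov 9.
Flight 2 in UTC: 11:52 − 13:00 = 22:52 on Nov 8.
+9 hours 52 minutes → arrive 08:44 UTC on Nov 9.
Flight 1 lands earlier by 2 hours 47 minutes.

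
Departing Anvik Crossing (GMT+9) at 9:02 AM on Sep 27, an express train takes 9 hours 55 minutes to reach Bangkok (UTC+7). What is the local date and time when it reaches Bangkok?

4:57 PM on September 27

Convert departure to UTC: 9:02 AM − 9:00 = 12:02 AM UTC on Sep 27.
Add 9 hours and 55 minutes travel time → 9:57 AM UTC.
Bangkok is UTC+7:00, so local arrival = 9:57 AM + 7:00 = 4:57 PM on Sep 27.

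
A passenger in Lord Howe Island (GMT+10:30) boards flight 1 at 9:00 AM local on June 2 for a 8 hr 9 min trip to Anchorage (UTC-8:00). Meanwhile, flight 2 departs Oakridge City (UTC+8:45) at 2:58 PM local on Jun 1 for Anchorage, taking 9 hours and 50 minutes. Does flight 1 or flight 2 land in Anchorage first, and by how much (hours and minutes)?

the second, by 14 hours 36 minutes

Flight 1 in UTC: 9:00 AM − 10:30 = 10:30 PM on Jun 1.
+8 hours and 9 minutes → arrive 6:39 AM UTC on Jun 2.
Flight 2 in UTC: 2:58 PM − 8:45 = 6:13 AM on Jun 1.
+9 hours 50 minutes → arrive 4:03 PM UTC on Jun 1.
Flight 2 lands earlier by 14 hours 36 minutes.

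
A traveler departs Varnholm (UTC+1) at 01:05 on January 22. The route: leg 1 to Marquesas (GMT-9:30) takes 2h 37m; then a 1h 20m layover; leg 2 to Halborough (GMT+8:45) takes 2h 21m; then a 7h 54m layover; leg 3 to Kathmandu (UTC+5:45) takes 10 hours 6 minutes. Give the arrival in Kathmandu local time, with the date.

Convert departure to UTC: 01:05 − 1:00 = 00:05 UTC on Jan 22.
Add 2 hours 37 minutes leg 1 → 02:42 UTC.
Add 1 hour and 20 minutes layover in Marquesas → 04:02 UTC.
Add 2 hours and 21 minutes leg 2 → 06:23 UTC.
Add 7 hours and 54 minutes layover in Halborough → 14:17 UTC.
Add 10 hours and 6 minutes leg 3 → 00:23 UTC (Jan 23).
Kathmandu is UTC+5:45, so local arrival = 00:23 + 5:45 = 06:08 on Jan 23.

06:08 on January 23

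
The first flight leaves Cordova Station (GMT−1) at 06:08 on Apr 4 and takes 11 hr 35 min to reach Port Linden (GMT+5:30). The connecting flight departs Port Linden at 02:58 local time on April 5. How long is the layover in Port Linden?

2 hours 45 minutes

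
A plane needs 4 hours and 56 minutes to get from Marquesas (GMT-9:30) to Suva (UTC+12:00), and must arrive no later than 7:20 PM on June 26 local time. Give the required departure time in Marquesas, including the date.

4:54 PM on June 25

Target arrival in UTC: 7:20 PM − 12:00 = 7:20 AM on Jun 26.
Subtract 4 hours 56 minutes → departure 2:24 AM UTC on Jun 26.
Marquesas is UTC−9:30: 2:24 AM − 9:30 = 4:54 PM on Jun 25.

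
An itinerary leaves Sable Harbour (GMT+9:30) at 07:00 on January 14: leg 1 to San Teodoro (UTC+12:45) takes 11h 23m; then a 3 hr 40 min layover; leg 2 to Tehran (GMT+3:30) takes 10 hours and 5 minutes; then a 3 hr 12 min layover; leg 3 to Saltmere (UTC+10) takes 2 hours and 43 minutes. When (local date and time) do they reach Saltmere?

14:33 on January 15

Convert departure to UTC: 07:00 − 9:30 = 21:30 UTC on Jan 13.
Add 11 hours 23 minutes leg 1 → 08:53 UTC (Jan 14).
Add 3 hours and 40 minutes layover in San Teodoro → 12:33 UTC.
Add 10 hours and 5 minutes leg 2 → 22:38 UTC.
Add 3 hours 12 minutes layover in Tehran → 01:50 UTC (Jan 15).
Add 2 hours and 43 minutes leg 3 → 04:33 UTC.
Saltmere is UTC+10:00, so local arrival = 04:33 + 10:00 = 14:33 on Jan 15.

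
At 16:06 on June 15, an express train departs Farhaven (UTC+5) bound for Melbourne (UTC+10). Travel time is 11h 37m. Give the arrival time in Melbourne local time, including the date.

Melbourne is 5:00 ahead of Farhaven.
After 11 hours 37 minutes it is 03:43 (Jun 16) in Farhaven.
Shift by the zone difference: 03:43 + 5:00 = 08:43 on Jun 16 in Melbourne.

08:43 on Jun 16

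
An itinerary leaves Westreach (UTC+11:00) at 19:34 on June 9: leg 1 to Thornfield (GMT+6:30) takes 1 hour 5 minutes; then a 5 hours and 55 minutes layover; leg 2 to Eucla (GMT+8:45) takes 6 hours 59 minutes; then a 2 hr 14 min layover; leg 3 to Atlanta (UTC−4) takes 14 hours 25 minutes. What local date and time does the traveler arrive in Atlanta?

11:12 on Jun 10

Convert departure to UTC: 19:34 − 11:00 = 08:34 UTC on Jun 9.
Add 1 hour and 5 minutes leg 1 → 09:39 UTC.
Add 5 hours 55 minutes layover in Thornfield → 15:34 UTC.
Add 6 hours and 59 minutes leg 2 → 22:33 UTC.
Add 2 hours 14 minutes layover in Eucla → 00:47 UTC (Jun 10).
Add 14 hours 25 minutes leg 3 → 15:12 UTC.
Atlanta is UTC−4:00, so local arrival = 15:12 − 4:00 = 11:12 on Jun 10.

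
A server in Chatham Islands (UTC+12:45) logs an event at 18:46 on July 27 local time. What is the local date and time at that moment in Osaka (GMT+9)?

15:01 on Jul 27

In UTC: 18:46 − 12:45 = 06:01 on Jul 27.
Osaka is UTC+9:00: 06:01 + 9:00 = 15:01 on Jul 27.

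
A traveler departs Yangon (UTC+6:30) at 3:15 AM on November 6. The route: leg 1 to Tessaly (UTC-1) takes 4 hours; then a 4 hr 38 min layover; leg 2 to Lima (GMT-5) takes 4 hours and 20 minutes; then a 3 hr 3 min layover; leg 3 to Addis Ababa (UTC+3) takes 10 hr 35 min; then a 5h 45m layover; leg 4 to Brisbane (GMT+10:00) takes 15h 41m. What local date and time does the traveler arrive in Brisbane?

Convert departure to UTC: 3:15 AM − 6:30 = 8:45 PM UTC on Nov 5.
Add 4 hours leg 1 → 12:45 AM UTC (Nov 6).
Add 4 hours and 38 minutes layover in Tessaly → 5:23 AM UTC.
Add 4 hours 20 minutes leg 2 → 9:43 AM UTC.
Add 3 hours and 3 minutes layover in Lima → 12:46 PM UTC.
Add 10 hours 35 minutes leg 3 → 11:21 PM UTC.
Add 5 hours 45 minutes layover in Addis Ababa → 5:06 AM UTC (Nov 7).
Add 15 hours and 41 minutes leg 4 → 8:47 PM UTC.
Brisbane is UTC+10:00, so local arrival = 8:47 PM + 10:00 = 6:47 AM on Nov 8.

6:47 AM on November 8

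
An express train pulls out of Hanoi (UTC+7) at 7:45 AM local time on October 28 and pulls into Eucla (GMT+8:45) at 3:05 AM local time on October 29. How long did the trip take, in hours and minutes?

Eucla is 1:45 ahead of Hanoi.
Clock-face elapsed time (ignoring zones) is 19 hours 20 minutes.
Actual elapsed = 19 hours 20 minutes − 1:45 = 17 hours 35 minutes.

17 hours 35 minutes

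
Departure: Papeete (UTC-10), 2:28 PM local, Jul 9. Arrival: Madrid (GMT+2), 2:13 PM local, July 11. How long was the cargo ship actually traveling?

Departure in UTC: 2:28 PM + 10:00 = 12:28 AM on Jul 10.
Arrival in UTC: 2:13 PM − 2:00 = 12:13 PM on Jul 11.
Elapsed = 12:13 PM − 12:28 AM (+1 day) = 35 hours 45 minutes.

35 hours 45 minutes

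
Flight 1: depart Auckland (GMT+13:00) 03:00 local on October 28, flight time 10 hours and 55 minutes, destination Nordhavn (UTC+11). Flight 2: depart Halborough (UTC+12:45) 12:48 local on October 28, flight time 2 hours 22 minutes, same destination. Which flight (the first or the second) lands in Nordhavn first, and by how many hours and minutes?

the first, by 1 hour 30 minutes

Flight 1 in UTC: 03:00 − 13:00 = 14:00 on Oct 27.
+10 hours and 55 minutes → arrive 00:55 UTC on Oct 28.
Flight 2 in UTC: 12:48 − 12:45 = 00:03 on Oct 28.
+2 hours and 22 minutes → arrive 02:25 UTC on Oct 28.
Flight 1 lands earlier by 1 hour 30 minutes.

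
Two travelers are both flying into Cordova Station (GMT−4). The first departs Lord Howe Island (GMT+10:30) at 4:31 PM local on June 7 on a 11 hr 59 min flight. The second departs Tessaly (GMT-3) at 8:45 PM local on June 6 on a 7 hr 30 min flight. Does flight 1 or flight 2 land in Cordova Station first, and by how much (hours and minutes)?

the second, by 10 hours 45 minutes

Flight 1 in UTC: 4:31 PM − 10:30 = 6:01 AM on Jun 7.
+11 hours and 59 minutes → arrive 6:00 PM UTC on Jun 7.
Flight 2 in UTC: 8:45 PM + 3:00 = 11:45 PM on Jun 6.
+7 hours 30 minutes → arrive 7:15 AM UTC on Jun 7.
Flight 2 lands earlier by 10 hours 45 minutes.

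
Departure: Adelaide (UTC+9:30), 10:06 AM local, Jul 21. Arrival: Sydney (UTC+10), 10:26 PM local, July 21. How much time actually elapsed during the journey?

11 hours 50 minutes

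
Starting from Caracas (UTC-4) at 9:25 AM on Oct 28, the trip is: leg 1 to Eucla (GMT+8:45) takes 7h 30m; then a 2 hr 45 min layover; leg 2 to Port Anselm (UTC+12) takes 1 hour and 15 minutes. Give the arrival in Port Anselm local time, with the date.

12:55 PM on October 29

Convert departure to UTC: 9:25 AM + 4:00 = 1:25 PM UTC on Oct 28.
Add 7 hours 30 minutes leg 1 → 8:55 PM UTC.
Add 2 hours and 45 minutes layover in Eucla → 11:40 PM UTC.
Add 1 hour 15 minutes leg 2 → 12:55 AM UTC (Oct 29).
Port Anselm is UTC+12:00, so local arrival = 12:55 AM + 12:00 = 12:55 PM on Oct 29.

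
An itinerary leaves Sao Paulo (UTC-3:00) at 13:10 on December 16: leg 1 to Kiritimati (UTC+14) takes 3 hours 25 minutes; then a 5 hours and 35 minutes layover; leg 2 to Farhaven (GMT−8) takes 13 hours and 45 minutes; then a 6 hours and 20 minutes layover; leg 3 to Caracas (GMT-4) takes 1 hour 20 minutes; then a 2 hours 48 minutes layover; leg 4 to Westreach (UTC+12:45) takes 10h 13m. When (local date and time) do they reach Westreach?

Convert departure to UTC: 13:10 + 3:00 = 16:10 UTC on Dec 16.
Add 3 hours 25 minutes leg 1 → 19:35 UTC.
Add 5 hours 35 minutes layover in Kiritimati → 01:10 UTC (Dec 17).
Add 13 hours and 45 minutes leg 2 → 14:55 UTC.
Add 6 hours and 20 minutes layover in Farhaven → 21:15 UTC.
Add 1 hour 20 minutes leg 3 → 22:35 UTC.
Add 2 hours and 48 minutes layover in Caracas → 01:23 UTC (Dec 18).
Add 10 hours and 13 minutes leg 4 → 11:36 UTC.
Westreach is UTC+12:45, so local arrival = 11:36 + 12:45 = 00:21 on Dec 19.

00:21 on December 19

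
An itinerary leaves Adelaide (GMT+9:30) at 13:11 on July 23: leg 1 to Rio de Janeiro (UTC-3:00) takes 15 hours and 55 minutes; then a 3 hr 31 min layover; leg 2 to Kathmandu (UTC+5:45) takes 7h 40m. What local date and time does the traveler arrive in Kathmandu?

Convert departure to UTC: 13:11 − 9:30 = 03:41 UTC on Jul 23.
Add 15 hours 55 minutes leg 1 → 19:36 UTC.
Add 3 hours 31 minutes layover in Rio de Janeiro → 23:07 UTC.
Add 7 hours and 40 minutes leg 2 → 06:47 UTC (Jul 24).
Kathmandu is UTC+5:45, so local arrival = 06:47 + 5:45 = 12:32 on Jul 24.

12:32 on July 24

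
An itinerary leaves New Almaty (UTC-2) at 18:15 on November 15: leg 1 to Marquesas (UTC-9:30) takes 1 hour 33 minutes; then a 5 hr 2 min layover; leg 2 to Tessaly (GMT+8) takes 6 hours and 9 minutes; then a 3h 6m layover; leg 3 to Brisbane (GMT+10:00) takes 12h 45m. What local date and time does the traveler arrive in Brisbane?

Convert departure to UTC: 18:15 + 2:00 = 20:15 UTC on Nov 15.
Add 1 hour and 33 minutes leg 1 → 21:48 UTC.
Add 5 hours 2 minutes layover in Marquesas → 02:50 UTC (Nov 16).
Add 6 hours 9 minutes leg 2 → 08:59 UTC.
Add 3 hours 6 minutes layover in Tessaly → 12:05 UTC.
Add 12 hours and 45 minutes leg 3 → 00:50 UTC (Nov 17).
Brisbane is UTC+10:00, so local arrival = 00:50 + 10:00 = 10:50 on Nov 17.

10:50 on Nov 17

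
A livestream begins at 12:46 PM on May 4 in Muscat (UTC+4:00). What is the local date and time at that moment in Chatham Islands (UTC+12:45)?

In UTC: 12:46 PM − 4:00 = 8:46 AM on May 4.
Chatham Islands is UTC+12:45: 8:46 AM + 12:45 = 9:31 PM on May 4.

9:31 PM on May 4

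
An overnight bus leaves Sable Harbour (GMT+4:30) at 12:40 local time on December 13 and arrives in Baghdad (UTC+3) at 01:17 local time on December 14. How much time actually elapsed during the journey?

Baghdad is 1:30 behind Sable Harbour.
Clock-face elapsed time (ignoring zones) is 12 hours 37 minutes.
Actual elapsed = 12 hours 37 minutes + 1:30 = 14 hours 7 minutes.

14 hours 7 minutes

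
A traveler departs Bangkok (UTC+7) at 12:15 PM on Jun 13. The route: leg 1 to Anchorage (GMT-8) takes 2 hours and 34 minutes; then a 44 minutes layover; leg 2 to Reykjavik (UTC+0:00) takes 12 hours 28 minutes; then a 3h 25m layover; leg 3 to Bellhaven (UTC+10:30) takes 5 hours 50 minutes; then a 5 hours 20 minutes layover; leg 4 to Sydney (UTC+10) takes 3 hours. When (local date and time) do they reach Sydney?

Convert departure to UTC: 12:15 PM − 7:00 = 5:15 AM UTC on Jun 13.
Add 2 hours 34 minutes leg 1 → 7:49 AM UTC.
Add 44 minutes layover in Anchorage → 8:33 AM UTC.
Add 12 hours 28 minutes leg 2 → 9:01 PM UTC.
Add 3 hours 25 minutes layover in Reykjavik → 12:26 AM UTC (Jun 14).
Add 5 hours and 50 minutes leg 3 → 6:16 AM UTC.
Add 5 hours 20 minutes layover in Bellhaven → 11:36 AM UTC.
Add 3 hours leg 4 → 2:36 PM UTC.
Sydney is UTC+10:00, so local arrival = 2:36 PM + 10:00 = 12:36 AM on Jun 15.

12:36 AM on June 15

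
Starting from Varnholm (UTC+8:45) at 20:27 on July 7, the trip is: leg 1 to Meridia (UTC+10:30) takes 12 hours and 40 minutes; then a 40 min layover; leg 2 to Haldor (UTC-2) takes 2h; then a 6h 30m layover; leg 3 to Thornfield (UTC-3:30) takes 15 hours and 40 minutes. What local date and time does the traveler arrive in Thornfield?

Convert departure to UTC: 20:27 − 8:45 = 11:42 UTC on Jul 7.
Add 12 hours and 40 minutes leg 1 → 00:22 UTC (Jul 8).
Add 40 minutes layover in Meridia → 01:02 UTC.
Add 2 hours leg 2 → 03:02 UTC.
Add 6 hours and 30 minutes layover in Haldor → 09:32 UTC.
Add 15 hours and 40 minutes leg 3 → 01:12 UTC (Jul 9).
Thornfield is UTC−3:30, so local arrival = 01:12 − 3:30 = 21:42 on Jul 8.

21:42 on July 8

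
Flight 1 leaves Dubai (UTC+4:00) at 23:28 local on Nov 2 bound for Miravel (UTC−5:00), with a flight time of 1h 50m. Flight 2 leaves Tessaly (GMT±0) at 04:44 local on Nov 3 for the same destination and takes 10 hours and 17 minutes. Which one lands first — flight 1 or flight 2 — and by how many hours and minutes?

Flight 1 in UTC: 23:28 − 4:00 = 19:28 on Nov 2.
+1 hour and 50 minutes → arrive 21:18 UTC on Nov 2.
Flight 2 departs at 04:44 UTC (Nov 3).
+10 hours 17 minutes → arrive 15:01 UTC on Nov 3.
Flight 1 lands earlier by 17 hours 43 minutes.

the first, by 17 hours 43 minutes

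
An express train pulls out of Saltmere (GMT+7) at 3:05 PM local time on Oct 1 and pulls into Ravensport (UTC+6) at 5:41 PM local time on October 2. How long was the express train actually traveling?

27 hours 36 minutes

Departure in UTC: 3:05 PM − 7:00 = 8:05 AM on Oct 1.
Arrival in UTC: 5:41 PM − 6:00 = 11:41 AM on Oct 2.
Elapsed = 11:41 AM − 8:05 AM (+1 day) = 27 hours 36 minutes.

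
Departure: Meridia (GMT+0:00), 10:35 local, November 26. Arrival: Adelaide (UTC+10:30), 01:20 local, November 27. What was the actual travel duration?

Departure is already UTC: 10:35 on Nov 26.
Arrival in UTC: 01:20 − 10:30 = 14:50 on Nov 26.
Elapsed = 14:50 − 10:35 = 4 hours 15 minutes.

4 hours 15 minutes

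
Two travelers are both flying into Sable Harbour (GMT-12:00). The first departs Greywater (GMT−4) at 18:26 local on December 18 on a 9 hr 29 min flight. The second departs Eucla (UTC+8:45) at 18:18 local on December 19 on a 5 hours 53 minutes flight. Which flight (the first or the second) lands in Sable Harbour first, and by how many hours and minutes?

the first, by 7 hours 31 minutes

Flight 1 in UTC: 18:26 + 4:00 = 22:26 on Dec 18.
+9 hours and 29 minutes → arrive 07:55 UTC on Dec 19.
Flight 2 in UTC: 18:18 − 8:45 = 09:33 on Dec 19.
+5 hours 53 minutes → arrive 15:26 UTC on Dec 19.
Flight 1 lands earlier by 7 hours 31 minutes.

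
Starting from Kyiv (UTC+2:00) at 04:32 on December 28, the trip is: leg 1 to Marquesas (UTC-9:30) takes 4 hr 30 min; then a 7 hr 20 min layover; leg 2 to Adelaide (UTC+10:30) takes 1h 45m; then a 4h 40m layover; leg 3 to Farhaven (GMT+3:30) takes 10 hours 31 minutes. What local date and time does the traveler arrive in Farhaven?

10:48 on Dec 29

Convert departure to UTC: 04:32 − 2:00 = 02:32 UTC on Dec 28.
Add 4 hours and 30 minutes leg 1 → 07:02 UTC.
Add 7 hours 20 minutes layover in Marquesas → 14:22 UTC.
Add 1 hour and 45 minutes leg 2 → 16:07 UTC.
Add 4 hours 40 minutes layover in Adelaide → 20:47 UTC.
Add 10 hours 31 minutes leg 3 → 07:18 UTC (Dec 29).
Farhaven is UTC+3:30, so local arrival = 07:18 + 3:30 = 10:48 on Dec 29.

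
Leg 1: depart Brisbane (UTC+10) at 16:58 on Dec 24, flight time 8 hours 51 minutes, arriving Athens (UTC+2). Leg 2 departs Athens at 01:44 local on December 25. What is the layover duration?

Convert departure to UTC: 16:58 − 10:00 = 06:58 UTC on Dec 24.
Add 8 hours 51 minutes flight time → 15:49 UTC.
Athens is UTC+2:00, so local arrival = 15:49 + 2:00 = 17:49 on Dec 24.
Layover = 01:44 − 17:49 (+1 day) = 7 hours 55 minutes.

7 hours 55 minutes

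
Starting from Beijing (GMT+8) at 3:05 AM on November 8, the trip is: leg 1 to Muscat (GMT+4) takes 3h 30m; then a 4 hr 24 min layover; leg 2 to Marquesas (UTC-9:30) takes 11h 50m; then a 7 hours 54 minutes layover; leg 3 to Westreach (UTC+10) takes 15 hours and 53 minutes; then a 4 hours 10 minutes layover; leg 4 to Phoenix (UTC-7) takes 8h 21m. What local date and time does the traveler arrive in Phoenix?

8:07 PM on Nov 9

Convert departure to UTC: 3:05 AM − 8:00 = 7:05 PM UTC on Nov 7.
Add 3 hours 30 minutes leg 1 → 10:35 PM UTC.
Add 4 hours 24 minutes layover in Muscat → 2:59 AM UTC (Nov 8).
Add 11 hours and 50 minutes leg 2 → 2:49 PM UTC.
Add 7 hours 54 minutes layover in Marquesas → 10:43 PM UTC.
Add 15 hours 53 minutes leg 3 → 2:36 PM UTC (Nov 9).
Add 4 hours and 10 minutes layover in Westreach → 6:46 PM UTC.
Add 8 hours 21 minutes leg 4 → 3:07 AM UTC (Nov 10).
Phoenix is UTC−7:00, so local arrival = 3:07 AM − 7:00 = 8:07 PM on Nov 9.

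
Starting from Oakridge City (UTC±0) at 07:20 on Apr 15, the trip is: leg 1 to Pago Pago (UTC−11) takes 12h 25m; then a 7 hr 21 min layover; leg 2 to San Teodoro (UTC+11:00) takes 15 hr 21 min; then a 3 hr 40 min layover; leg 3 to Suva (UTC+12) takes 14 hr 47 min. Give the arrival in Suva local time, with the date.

00:54 on April 18

Oakridge City is at UTC+0, so departure is already 07:20 UTC on Apr 15.
Add 12 hours 25 minutes leg 1 → 19:45 UTC.
Add 7 hours and 21 minutes layover in Pago Pago → 03:06 UTC (Apr 16).
Add 15 hours and 21 minutes leg 2 → 18:27 UTC.
Add 3 hours 40 minutes layover in San Teodoro → 22:07 UTC.
Add 14 hours 47 minutes leg 3 → 12:54 UTC (Apr 17).
Suva is UTC+12:00, so local arrival = 12:54 + 12:00 = 00:54 on Apr 18.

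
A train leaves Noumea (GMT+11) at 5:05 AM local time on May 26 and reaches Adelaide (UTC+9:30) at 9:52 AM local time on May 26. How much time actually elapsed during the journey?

6 hours 17 minutes

Departure in UTC: 5:05 AM − 11:00 = 6:05 PM on May 25.
Arrival in UTC: 9:52 AM − 9:30 = 12:22 AM on May 26.
Elapsed = 12:22 AM − 6:05 PM (+1 day) = 6 hours 17 minutes.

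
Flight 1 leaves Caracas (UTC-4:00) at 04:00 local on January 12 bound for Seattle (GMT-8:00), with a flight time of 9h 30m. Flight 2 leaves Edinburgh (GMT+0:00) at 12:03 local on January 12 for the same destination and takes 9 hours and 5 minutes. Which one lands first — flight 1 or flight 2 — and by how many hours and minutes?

the first, by 3 hours 38 minutes

Flight 1 in UTC: 04:00 + 4:00 = 08:00 on Jan 12.
+9 hours and 30 minutes → arrive 17:30 UTC on Jan 12.
Flight 2 departs at 12:03 UTC (Jan 12).
+9 hours 5 minutes → arrive 21:08 UTC on Jan 12.
Flight 1 lands earlier by 3 hours 38 minutes.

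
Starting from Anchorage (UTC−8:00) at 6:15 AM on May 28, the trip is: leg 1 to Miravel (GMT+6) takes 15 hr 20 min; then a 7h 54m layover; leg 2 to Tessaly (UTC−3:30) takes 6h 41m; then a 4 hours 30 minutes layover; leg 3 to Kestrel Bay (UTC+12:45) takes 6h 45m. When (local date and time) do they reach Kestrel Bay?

8:10 PM on May 30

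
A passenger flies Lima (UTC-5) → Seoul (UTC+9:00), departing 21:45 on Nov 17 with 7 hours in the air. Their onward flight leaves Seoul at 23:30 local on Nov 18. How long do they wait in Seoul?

4 hours 45 minutes

Convert departure to UTC: 21:45 + 5:00 = 02:45 UTC on Nov 18.
Add 7 hours flight time → 09:45 UTC.
Seoul is UTC+9:00, so local arrival = 09:45 + 9:00 = 18:45 on Nov 18.
Layover = 23:30 − 18:45 = 4 hours 45 minutes.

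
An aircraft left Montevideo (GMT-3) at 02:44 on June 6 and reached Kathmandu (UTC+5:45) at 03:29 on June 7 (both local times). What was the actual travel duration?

Kathmandu is 8:45 ahead of Montevideo.
Clock-face elapsed time (ignoring zones) is 24 hours 45 minutes.
Actual elapsed = 24 hours 45 minutes − 8:45 = 16 hours.

16 hours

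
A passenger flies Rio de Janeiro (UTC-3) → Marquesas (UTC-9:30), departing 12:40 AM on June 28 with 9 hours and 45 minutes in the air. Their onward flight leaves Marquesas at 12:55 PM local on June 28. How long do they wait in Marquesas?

Convert departure to UTC: 12:40 AM + 3:00 = 3:40 AM UTC on Jun 28.
Add 9 hours and 45 minutes flight time → 1:25 PM UTC.
Marquesas is UTC−9:30, so local arrival = 1:25 PM − 9:30 = 3:55 AM on Jun 28.
Layover = 12:55 PM − 3:55 AM = 9 hours.

9 hours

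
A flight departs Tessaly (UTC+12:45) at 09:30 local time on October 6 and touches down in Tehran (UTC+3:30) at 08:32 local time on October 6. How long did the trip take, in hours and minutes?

8 hours 17 minutes

Departure in UTC: 09:30 − 12:45 = 20:45 on Oct 5.
Arrival in UTC: 08:32 − 3:30 = 05:02 on Oct 6.
Elapsed = 05:02 − 20:45 (+1 day) = 8 hours 17 minutes.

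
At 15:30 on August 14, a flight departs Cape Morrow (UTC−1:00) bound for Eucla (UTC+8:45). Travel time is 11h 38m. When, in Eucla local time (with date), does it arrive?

Convert departure to UTC: 15:30 + 1:00 = 16:30 UTC on Aug 14.
Add 11 hours 38 minutes travel time → 04:08 UTC (Aug 15).
Eucla is UTC+8:45, so local arrival = 04:08 + 8:45 = 12:53 on Aug 15.

12:53 on August 15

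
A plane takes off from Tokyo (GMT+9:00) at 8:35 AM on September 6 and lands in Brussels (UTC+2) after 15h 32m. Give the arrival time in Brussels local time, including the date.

5:07 PM on Sep 6

Convert departure to UTC: 8:35 AM − 9:00 = 11:35 PM UTC on Sep 5.
Add 15 hours 32 minutes travel time → 3:07 PM UTC (Sep 6).
Brussels is UTC+2:00, so local arrival = 3:07 PM + 2:00 = 5:07 PM on Sep 6.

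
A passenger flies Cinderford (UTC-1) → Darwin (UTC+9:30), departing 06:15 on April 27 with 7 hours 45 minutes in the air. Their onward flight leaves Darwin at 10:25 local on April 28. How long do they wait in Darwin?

Convert departure to UTC: 06:15 + 1:00 = 07:15 UTC on Apr 27.
Add 7 hours 45 minutes flight time → 15:00 UTC.
Darwin is UTC+9:30, so local arrival = 15:00 + 9:30 = 00:30 on Apr 28.
Layover = 10:25 − 00:30 = 9 hours 55 minutes.

9 hours 55 minutes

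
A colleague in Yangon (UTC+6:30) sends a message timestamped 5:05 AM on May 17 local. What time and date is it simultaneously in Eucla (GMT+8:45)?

In UTC: 5:05 AM − 6:30 = 10:35 PM on May 16.
Eucla is UTC+8:45: 10:35 PM + 8:45 = 7:20 AM on May 17.

7:20 AM on May 17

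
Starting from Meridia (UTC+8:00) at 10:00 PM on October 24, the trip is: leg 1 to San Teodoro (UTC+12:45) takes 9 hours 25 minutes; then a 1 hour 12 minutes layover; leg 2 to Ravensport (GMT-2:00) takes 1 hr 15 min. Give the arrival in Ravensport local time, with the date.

11:52 PM on Oct 24

Convert departure to UTC: 10:00 PM − 8:00 = 2:00 PM UTC on Oct 24.
Add 9 hours and 25 minutes leg 1 → 11:25 PM UTC.
Add 1 hour 12 minutes layover in San Teodoro → 12:37 AM UTC (Oct 25).
Add 1 hour and 15 minutes leg 2 → 1:52 AM UTC.
Ravensport is UTC−2:00, so local arrival = 1:52 AM − 2:00 = 11:52 PM on Oct 24.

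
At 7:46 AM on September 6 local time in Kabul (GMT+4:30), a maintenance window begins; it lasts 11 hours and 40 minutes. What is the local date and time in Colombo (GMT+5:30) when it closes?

8:26 PM on Sep 6

Convert start to UTC: 7:46 AM − 4:30 = 3:16 AM UTC on Sep 6.
Add 11 hours 40 minutes duration → 2:56 PM UTC.
Colombo is UTC+5:30, so local end time = 2:56 PM + 5:30 = 8:26 PM on Sep 6.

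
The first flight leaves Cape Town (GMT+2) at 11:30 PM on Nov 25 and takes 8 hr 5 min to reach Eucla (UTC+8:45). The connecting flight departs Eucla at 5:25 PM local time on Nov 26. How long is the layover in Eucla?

Convert departure to UTC: 11:30 PM − 2:00 = 9:30 PM UTC on Nov 25.
Add 8 hours and 5 minutes flight time → 5:35 AM UTC (Nov 26).
Eucla is UTC+8:45, so local arrival = 5:35 AM + 8:45 = 2:20 PM on Nov 26.
Layover = 5:25 PM − 2:20 PM = 3 hours 5 minutes.

3 hours 5 minutes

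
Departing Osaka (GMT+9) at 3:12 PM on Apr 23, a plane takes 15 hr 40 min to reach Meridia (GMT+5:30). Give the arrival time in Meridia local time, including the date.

3:22 AM on April 24

Convert departure to UTC: 3:12 PM − 9:00 = 6:12 AM UTC on Apr 23.
Add 15 hours 40 minutes travel time → 9:52 PM UTC.
Meridia is UTC+5:30, so local arrival = 9:52 PM + 5:30 = 3:22 AM on Apr 24.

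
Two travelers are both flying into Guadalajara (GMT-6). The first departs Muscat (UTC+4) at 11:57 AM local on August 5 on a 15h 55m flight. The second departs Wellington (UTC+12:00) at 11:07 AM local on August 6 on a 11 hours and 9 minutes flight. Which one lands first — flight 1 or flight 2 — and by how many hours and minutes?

the first, by 10 hours 24 minutes

Flight 1 in UTC: 11:57 AM − 4:00 = 7:57 AM on Aug 5.
+15 hours and 55 minutes → arrive 11:52 PM UTC on Aug 5.
Flight 2 in UTC: 11:07 AM − 12:00 = 11:07 PM on Aug 5.
+11 hours and 9 minutes → arrive 10:16 AM UTC on Aug 6.
Flight 1 lands earlier by 10 hours 24 minutes.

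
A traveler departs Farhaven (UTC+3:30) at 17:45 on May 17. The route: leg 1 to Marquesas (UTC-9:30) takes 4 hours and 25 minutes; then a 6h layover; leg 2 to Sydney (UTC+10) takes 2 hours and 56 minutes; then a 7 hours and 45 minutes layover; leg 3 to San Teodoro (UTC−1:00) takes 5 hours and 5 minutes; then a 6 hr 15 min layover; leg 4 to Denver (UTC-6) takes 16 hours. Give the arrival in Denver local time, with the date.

Convert departure to UTC: 17:45 − 3:30 = 14:15 UTC on May 17.
Add 4 hours 25 minutes leg 1 → 18:40 UTC.
Add 6 hours layover in Marquesas → 00:40 UTC (May 18).
Add 2 hours and 56 minutes leg 2 → 03:36 UTC.
Add 7 hours 45 minutes layover in Sydney → 11:21 UTC.
Add 5 hours 5 minutes leg 3 → 16:26 UTC.
Add 6 hours and 15 minutes layover in San Teodoro → 22:41 UTC.
Add 16 hours leg 4 → 14:41 UTC (May 19).
Denver is UTC−6:00, so local arrival = 14:41 − 6:00 = 08:41 on May 19.

08:41 on May 19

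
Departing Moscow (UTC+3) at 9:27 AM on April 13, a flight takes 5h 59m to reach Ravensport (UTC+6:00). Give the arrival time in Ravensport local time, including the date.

6:26 PM on April 13

Ravensport is 3:00 ahead of Moscow.
After 5 hours 59 minutes it is 3:26 PM in Moscow.
Shift by the zone difference: 3:26 PM + 3:00 = 6:26 PM on Apr 13 in Ravensport.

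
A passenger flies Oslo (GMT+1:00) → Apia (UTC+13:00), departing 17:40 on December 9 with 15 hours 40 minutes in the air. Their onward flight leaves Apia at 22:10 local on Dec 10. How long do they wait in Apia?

Convert departure to UTC: 17:40 − 1:00 = 16:40 UTC on Dec 9.
Add 15 hours 40 minutes flight time → 08:20 UTC (Dec 10).
Apia is UTC+13:00, so local arrival = 08:20 + 13:00 = 21:20 on Dec 10.
Layover = 22:10 − 21:20 = 50 minutes.

50 minutes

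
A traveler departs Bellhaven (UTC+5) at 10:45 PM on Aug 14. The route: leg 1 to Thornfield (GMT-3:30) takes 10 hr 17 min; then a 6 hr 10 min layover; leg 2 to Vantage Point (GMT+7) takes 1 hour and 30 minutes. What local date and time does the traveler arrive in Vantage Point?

Convert departure to UTC: 10:45 PM − 5:00 = 5:45 PM UTC on Aug 14.
Add 10 hours and 17 minutes leg 1 → 4:02 AM UTC (Aug 15).
Add 6 hours and 10 minutes layover in Thornfield → 10:12 AM UTC.
Add 1 hour and 30 minutes leg 2 → 11:42 AM UTC.
Vantage Point is UTC+7:00, so local arrival = 11:42 AM + 7:00 = 6:42 PM on Aug 15.

6:42 PM on Aug 15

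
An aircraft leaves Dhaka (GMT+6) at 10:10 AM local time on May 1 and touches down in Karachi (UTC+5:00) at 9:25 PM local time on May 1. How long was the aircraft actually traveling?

Departure in UTC: 10:10 AM − 6:00 = 4:10 AM on May 1.
Arrival in UTC: 9:25 PM − 5:00 = 4:25 PM on May 1.
Elapsed = 4:25 PM − 4:10 AM = 12 hours 15 minutes.

12 hours 15 minutes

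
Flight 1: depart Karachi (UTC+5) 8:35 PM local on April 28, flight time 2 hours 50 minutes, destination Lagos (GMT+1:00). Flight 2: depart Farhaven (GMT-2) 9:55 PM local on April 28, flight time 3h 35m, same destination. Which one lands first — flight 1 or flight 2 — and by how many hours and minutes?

the first, by 9 hours 5 minutes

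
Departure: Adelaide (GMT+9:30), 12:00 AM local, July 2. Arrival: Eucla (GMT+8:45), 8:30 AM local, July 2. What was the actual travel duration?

Departure in UTC: 12:00 AM − 9:30 = 2:30 PM on Jul 1.
Arrival in UTC: 8:30 AM − 8:45 = 11:45 PM on Jul 1.
Elapsed = 11:45 PM − 2:30 PM = 9 hours 15 minutes.

9 hours 15 minutes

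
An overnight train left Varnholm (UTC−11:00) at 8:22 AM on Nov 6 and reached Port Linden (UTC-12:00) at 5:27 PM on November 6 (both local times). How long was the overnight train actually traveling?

10 hours 5 minutes

Port Linden is 1:00 behind Varnholm.
Clock-face elapsed time (ignoring zones) is 9 hours 5 minutes.
Actual elapsed = 9 hours 5 minutes + 1:00 = 10 hours 5 minutes.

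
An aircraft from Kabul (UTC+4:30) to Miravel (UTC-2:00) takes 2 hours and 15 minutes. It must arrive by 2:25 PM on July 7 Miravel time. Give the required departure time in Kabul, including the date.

6:40 PM on Jul 7

Target arrival in UTC: 2:25 PM + 2:00 = 4:25 PM on Jul 7.
Subtract 2 hours and 15 minutes → departure 2:10 PM UTC on Jul 7.
Kabul is UTC+4:30: 2:10 PM + 4:30 = 6:40 PM on Jul 7.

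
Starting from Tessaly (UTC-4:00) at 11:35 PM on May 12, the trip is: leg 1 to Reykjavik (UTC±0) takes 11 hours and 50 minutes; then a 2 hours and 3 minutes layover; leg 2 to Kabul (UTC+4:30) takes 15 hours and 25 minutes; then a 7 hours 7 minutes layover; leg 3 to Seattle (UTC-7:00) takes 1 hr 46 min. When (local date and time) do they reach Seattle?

10:46 AM on May 14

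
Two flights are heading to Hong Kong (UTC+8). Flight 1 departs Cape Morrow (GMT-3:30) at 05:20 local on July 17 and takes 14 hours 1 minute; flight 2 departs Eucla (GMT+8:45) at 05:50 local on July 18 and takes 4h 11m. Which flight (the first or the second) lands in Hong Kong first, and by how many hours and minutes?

Flight 1 in UTC: 05:20 + 3:30 = 08:50 on Jul 17.
+14 hours 1 minute → arrive 22:51 UTC on Jul 17.
Flight 2 in UTC: 05:50 − 8:45 = 21:05 on Jul 17.
+4 hours and 11 minutes → arrive 01:16 UTC on Jul 18.
Flight 1 lands earlier by 2 hours 25 minutes.

the first, by 2 hours 25 minutes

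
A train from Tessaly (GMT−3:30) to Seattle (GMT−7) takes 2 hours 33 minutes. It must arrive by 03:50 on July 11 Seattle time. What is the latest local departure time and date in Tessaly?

04:47 on Jul 11

Target arrival in UTC: 03:50 + 7:00 = 10:50 on Jul 11.
Subtract 2 hours 33 minutes → departure 08:17 UTC on Jul 11.
Tessaly is UTC−3:30: 08:17 − 3:30 = 04:47 on Jul 11.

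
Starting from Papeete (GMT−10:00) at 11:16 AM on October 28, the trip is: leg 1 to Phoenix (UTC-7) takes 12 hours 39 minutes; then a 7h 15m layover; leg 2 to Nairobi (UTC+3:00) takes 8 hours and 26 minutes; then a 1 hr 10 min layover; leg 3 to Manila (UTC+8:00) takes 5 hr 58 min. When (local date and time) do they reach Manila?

Convert departure to UTC: 11:16 AM + 10:00 = 9:16 PM UTC on Oct 28.
Add 12 hours and 39 minutes leg 1 → 9:55 AM UTC (Oct 29).
Add 7 hours 15 minutes layover in Phoenix → 5:10 PM UTC.
Add 8 hours and 26 minutes leg 2 → 1:36 AM UTC (Oct 30).
Add 1 hour and 10 minutes layover in Nairobi → 2:46 AM UTC.
Add 5 hours and 58 minutes leg 3 → 8:44 AM UTC.
Manila is UTC+8:00, so local arrival = 8:44 AM + 8:00 = 4:44 PM on Oct 30.

4:44 PM on Oct 30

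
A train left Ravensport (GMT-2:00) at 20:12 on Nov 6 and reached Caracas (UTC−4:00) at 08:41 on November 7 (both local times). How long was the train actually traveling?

Departure in UTC: 20:12 + 2:00 = 22:12 on Nov 6.
Arrival in UTC: 08:41 + 4:00 = 12:41 on Nov 7.
Elapsed = 12:41 − 22:12 (+1 day) = 14 hours 29 minutes.

14 hours 29 minutes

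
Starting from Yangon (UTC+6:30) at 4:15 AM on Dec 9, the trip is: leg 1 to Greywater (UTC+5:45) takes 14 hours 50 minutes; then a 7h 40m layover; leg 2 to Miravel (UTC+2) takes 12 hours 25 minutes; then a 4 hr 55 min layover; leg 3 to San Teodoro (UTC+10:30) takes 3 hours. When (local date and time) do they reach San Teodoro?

Convert departure to UTC: 4:15 AM − 6:30 = 9:45 PM UTC on Dec 8.
Add 14 hours and 50 minutes leg 1 → 12:35 PM UTC (Dec 9).
Add 7 hours and 40 minutes layover in Greywater → 8:15 PM UTC.
Add 12 hours 25 minutes leg 2 → 8:40 AM UTC (Dec 10).
Add 4 hours and 55 minutes layover in Miravel → 1:35 PM UTC.
Add 3 hours leg 3 → 4:35 PM UTC.
San Teodoro is UTC+10:30, so local arrival = 4:35 PM + 10:30 = 3:05 AM on Dec 11.

3:05 AM on December 11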